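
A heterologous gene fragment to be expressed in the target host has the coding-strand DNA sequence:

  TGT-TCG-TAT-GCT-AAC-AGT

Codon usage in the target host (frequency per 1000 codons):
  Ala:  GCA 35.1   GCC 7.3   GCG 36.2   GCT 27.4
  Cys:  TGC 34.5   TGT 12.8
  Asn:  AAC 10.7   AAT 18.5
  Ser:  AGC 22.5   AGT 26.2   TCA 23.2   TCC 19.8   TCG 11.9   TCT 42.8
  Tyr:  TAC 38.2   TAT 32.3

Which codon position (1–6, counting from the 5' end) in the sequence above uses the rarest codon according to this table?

Codon 1 TGT (Cys): 12.8 per 1000.
Codon 2 TCG (Ser): 11.9 per 1000.
Codon 3 TAT (Tyr): 32.3 per 1000.
Codon 4 GCT (Ala): 27.4 per 1000.
Codon 5 AAC (Asn): 10.7 per 1000.
Codon 6 AGT (Ser): 26.2 per 1000.
Lowest frequency is 10.7 at codon 5.

5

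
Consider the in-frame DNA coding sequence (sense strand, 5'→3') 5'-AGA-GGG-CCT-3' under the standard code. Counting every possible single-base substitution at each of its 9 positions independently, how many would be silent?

8

Codon 1 (AGA, Arg): 2 synonymous substitutions.
Codon 2 (GGG, Gly): 3 synonymous substitutions.
Codon 3 (CCT, Pro): 3 synonymous substitutions.
Total: 2 + 3 + 3 = 8.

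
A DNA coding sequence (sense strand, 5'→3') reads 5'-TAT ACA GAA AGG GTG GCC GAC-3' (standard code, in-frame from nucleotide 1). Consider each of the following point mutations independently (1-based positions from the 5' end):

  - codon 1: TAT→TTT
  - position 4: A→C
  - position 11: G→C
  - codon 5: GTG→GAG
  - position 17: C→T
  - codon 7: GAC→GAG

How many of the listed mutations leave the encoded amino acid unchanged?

0

Codon 1: TAT (Tyr) → TTT (Phe) — missense.
Codon 2: ACA (Thr) → CCA (Pro) — missense.
Codon 4: AGG (Arg) → ACG (Thr) — missense.
Codon 5: GTG (Val) → GAG (Glu) — missense.
Codon 6: GCC (Ala) → GTC (Val) — missense.
Codon 7: GAC (Asp) → GAG (Glu) — missense.
Synonymous: 0 of 6.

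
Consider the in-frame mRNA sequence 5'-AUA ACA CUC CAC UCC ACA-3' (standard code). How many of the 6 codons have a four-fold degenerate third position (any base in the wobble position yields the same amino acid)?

Codon 1 AUA (Ile): third position 3-fold.
Codon 2 ACA (Thr): third position 4-fold.
Codon 3 CUC (Leu): third position 4-fold.
Codon 4 CAC (His): third position 2-fold.
Codon 5 UCC (Ser): third position 4-fold.
Codon 6 ACA (Thr): third position 4-fold.
Four-fold degenerate third positions: 4.

4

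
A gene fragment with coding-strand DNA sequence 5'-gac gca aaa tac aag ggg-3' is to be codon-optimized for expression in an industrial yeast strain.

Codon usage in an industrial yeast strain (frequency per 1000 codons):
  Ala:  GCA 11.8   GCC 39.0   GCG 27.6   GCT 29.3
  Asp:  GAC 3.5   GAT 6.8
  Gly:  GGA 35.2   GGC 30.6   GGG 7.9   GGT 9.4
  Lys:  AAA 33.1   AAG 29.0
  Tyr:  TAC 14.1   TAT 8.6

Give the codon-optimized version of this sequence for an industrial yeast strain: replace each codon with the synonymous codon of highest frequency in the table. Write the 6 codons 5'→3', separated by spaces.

GAT GCC AAA TAC AAA GGA

Codon 1 (Asp): best is GAT at 6.8.
Codon 2 (Ala): best is GCC at 39.0.
Codon 3 (Lys): best is AAA at 33.1.
Codon 4 (Tyr): best is TAC at 14.1.
Codon 5 (Lys): best is AAA at 33.1.
Codon 6 (Gly): best is GGA at 35.2.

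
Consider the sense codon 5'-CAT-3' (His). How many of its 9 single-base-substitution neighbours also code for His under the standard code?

1

Position 1: none → 0 synonymous.
Position 2: none → 0 synonymous.
Position 3: CAC → 1 synonymous.
Total: 0 + 0 + 1 = 1.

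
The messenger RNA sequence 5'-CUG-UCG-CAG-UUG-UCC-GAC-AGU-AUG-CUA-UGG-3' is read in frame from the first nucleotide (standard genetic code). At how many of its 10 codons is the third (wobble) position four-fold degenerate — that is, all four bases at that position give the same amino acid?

Codon 1 CUG (Leu): third position 4-fold.
Codon 2 UCG (Ser): third position 4-fold.
Codon 3 CAG (Gln): third position 2-fold.
Codon 4 UUG (Leu): third position 2-fold.
Codon 5 UCC (Ser): third position 4-fold.
Codon 6 GAC (Asp): third position 2-fold.
Codon 7 AGU (Ser): third position 2-fold.
Codon 8 AUG (Met): third position 1-fold.
Codon 9 CUA (Leu): third position 4-fold.
Codon 10 UGG (Trp): third position 1-fold.
Four-fold degenerate third positions: 4.

4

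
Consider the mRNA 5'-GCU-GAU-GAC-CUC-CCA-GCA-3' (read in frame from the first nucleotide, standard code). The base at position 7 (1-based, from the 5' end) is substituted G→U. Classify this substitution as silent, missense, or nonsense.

Position 7 falls in codon 3: GAC → Asp.
After the substitution the codon is UAC → Tyr.
Asp ≠ Tyr, so this is a missense mutation.

missense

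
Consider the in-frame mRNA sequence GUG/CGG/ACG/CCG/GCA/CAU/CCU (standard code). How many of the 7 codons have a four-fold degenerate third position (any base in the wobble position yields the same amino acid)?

6

Codon 1 GUG (Val): third position 4-fold.
Codon 2 CGG (Arg): third position 4-fold.
Codon 3 ACG (Thr): third position 4-fold.
Codon 4 CCG (Pro): third position 4-fold.
Codon 5 GCA (Ala): third position 4-fold.
Codon 6 CAU (His): third position 2-fold.
Codon 7 CCU (Pro): third position 4-fold.
Four-fold degenerate third positions: 6.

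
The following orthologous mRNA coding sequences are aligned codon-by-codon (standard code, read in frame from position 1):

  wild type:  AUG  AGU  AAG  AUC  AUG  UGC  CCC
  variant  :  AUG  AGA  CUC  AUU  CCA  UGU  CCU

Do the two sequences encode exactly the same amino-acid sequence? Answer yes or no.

Codon 1: AUG Met / AUG Met — identical.
Codon 2: AGU Ser / AGA Arg — nonsynonymous.
Codon 3: AAG Lys / CUC Leu — nonsynonymous.
Codon 4: AUC Ile / AUU Ile — synonymous.
Codon 5: AUG Met / CCA Pro — nonsynonymous.
Codon 6: UGC Cys / UGU Cys — synonymous.
Codon 7: CCC Pro / CCU Pro — synonymous.
Nonsynonymous differences: 3 → different protein.

no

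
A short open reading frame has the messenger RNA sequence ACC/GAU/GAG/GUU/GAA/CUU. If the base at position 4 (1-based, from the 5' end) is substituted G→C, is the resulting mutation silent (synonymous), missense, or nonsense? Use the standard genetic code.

Position 4 falls in codon 2: GAU → Asp.
After the substitution the codon is CAU → His.
Asp ≠ His, so this is a missense mutation.

missense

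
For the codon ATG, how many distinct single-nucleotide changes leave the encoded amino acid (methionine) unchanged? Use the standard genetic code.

Position 1: none → 0 synonymous.
Position 2: none → 0 synonymous.
Position 3: none → 0 synonymous.
Total: 0 + 0 + 0 = 0.

0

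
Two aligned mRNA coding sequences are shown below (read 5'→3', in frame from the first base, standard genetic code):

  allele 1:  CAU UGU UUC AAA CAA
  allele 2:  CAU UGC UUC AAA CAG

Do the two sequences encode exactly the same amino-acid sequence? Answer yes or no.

yes

Codon 1: CAU His / CAU His — identical.
Codon 2: UGU Cys / UGC Cys — synonymous.
Codon 3: UUC Phe / UUC Phe — identical.
Codon 4: AAA Lys / AAA Lys — identical.
Codon 5: CAA Gln / CAG Gln — synonymous.
Nonsynonymous differences: 0 → same protein.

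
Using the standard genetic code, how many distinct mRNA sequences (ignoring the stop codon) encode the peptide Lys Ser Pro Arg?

288

Lys: 2 codons.
Ser: 6 codons.
Pro: 4 codons.
Arg: 6 codons.
2 × 6 × 4 × 6 = 288.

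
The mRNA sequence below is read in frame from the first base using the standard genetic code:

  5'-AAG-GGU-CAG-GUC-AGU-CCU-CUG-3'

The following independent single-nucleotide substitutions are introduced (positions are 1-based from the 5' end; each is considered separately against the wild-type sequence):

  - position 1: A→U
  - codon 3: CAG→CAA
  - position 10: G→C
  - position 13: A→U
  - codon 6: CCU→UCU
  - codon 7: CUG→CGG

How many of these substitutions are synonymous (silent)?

1

Codon 1: AAG (Lys) → UAG (Stop) — nonsense.
Codon 3: CAG (Gln) → CAA (Gln) — synonymous.
Codon 4: GUC (Val) → CUC (Leu) — missense.
Codon 5: AGU (Ser) → UGU (Cys) — missense.
Codon 6: CCU (Pro) → UCU (Ser) — missense.
Codon 7: CUG (Leu) → CGG (Arg) — missense.
Synonymous: 1 of 6.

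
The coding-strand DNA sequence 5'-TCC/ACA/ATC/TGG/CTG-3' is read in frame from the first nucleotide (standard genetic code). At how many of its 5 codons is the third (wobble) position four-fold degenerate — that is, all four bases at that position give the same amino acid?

Codon 1 TCC (Ser): third position 4-fold.
Codon 2 ACA (Thr): third position 4-fold.
Codon 3 ATC (Ile): third position 3-fold.
Codon 4 TGG (Trp): third position 1-fold.
Codon 5 CTG (Leu): third position 4-fold.
Four-fold degenerate third positions: 3.

3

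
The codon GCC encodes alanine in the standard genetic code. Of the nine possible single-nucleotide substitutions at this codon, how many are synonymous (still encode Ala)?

3

Position 1: none → 0 synonymous.
Position 2: none → 0 synonymous.
Position 3: GCT, GCA, GCG → 3 synonymous.
Total: 0 + 0 + 3 = 3.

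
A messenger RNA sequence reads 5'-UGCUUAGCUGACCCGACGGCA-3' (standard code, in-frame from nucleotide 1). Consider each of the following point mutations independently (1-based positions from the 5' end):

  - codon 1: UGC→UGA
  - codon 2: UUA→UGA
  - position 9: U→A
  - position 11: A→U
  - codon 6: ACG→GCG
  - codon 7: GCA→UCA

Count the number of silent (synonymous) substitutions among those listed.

1

Codon 1: UGC (Cys) → UGA (Stop) — nonsense.
Codon 2: UUA (Leu) → UGA (Stop) — nonsense.
Codon 3: GCU (Ala) → GCA (Ala) — synonymous.
Codon 4: GAC (Asp) → GUC (Val) — missense.
Codon 6: ACG (Thr) → GCG (Ala) — missense.
Codon 7: GCA (Ala) → UCA (Ser) — missense.
Synonymous: 1 of 6.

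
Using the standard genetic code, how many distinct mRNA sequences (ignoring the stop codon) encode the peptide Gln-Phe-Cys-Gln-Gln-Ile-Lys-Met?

Gln: 2 codons.
Phe: 2 codons.
Cys: 2 codons.
Gln: 2 codons.
Gln: 2 codons.
Ile: 3 codons.
Lys: 2 codons.
Met: 1 codon.
2 × 2 × 2 × 2 × 2 × 3 × 2 × 1 = 192.

192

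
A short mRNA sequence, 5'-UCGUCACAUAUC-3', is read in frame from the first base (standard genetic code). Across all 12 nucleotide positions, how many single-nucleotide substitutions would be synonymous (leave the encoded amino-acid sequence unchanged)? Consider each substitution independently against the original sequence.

Codon 1 (UCG, Ser): 3 synonymous substitutions.
Codon 2 (UCA, Ser): 3 synonymous substitutions.
Codon 3 (CAU, His): 1 synonymous substitution.
Codon 4 (AUC, Ile): 2 synonymous substitutions.
Total: 3 + 3 + 1 + 2 = 9.

9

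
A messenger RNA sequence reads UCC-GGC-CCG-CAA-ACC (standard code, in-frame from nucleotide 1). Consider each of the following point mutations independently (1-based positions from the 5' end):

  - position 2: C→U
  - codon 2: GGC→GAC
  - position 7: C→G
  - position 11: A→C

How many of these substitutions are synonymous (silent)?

0

Codon 1: UCC (Ser) → UUC (Phe) — missense.
Codon 2: GGC (Gly) → GAC (Asp) — missense.
Codon 3: CCG (Pro) → GCG (Ala) — missense.
Codon 4: CAA (Gln) → CCA (Pro) — missense.
Synonymous: 0 of 4.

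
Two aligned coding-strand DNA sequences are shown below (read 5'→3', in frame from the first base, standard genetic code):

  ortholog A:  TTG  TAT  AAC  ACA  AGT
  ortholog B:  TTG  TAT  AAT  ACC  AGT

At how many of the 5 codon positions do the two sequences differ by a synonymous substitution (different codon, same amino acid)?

2

Codon 1: TTG Leu / TTG Leu — identical.
Codon 2: TAT Tyr / TAT Tyr — identical.
Codon 3: AAC Asn / AAT Asn — synonymous.
Codon 4: ACA Thr / ACC Thr — synonymous.
Codon 5: AGT Ser / AGT Ser — identical.
Synonymous differences: 2.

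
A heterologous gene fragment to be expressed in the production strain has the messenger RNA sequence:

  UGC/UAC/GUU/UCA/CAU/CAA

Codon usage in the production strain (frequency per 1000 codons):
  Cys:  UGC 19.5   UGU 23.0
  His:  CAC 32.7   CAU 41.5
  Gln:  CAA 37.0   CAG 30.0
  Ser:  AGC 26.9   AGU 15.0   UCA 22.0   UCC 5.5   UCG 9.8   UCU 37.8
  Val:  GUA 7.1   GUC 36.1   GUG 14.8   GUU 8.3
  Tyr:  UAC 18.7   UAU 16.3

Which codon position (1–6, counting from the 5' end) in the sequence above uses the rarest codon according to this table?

3

Codon 1 UGC (Cys): 19.5 per 1000.
Codon 2 UAC (Tyr): 18.7 per 1000.
Codon 3 GUU (Val): 8.3 per 1000.
Codon 4 UCA (Ser): 22.0 per 1000.
Codon 5 CAU (His): 41.5 per 1000.
Codon 6 CAA (Gln): 37.0 per 1000.
Lowest frequency is 8.3 at codon 3.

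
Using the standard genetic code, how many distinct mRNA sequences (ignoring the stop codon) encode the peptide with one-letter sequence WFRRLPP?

6912

Trp: 1 codon.
Phe: 2 codons.
Arg: 6 codons.
Arg: 6 codons.
Leu: 6 codons.
Pro: 4 codons.
Pro: 4 codons.
1 × 2 × 6 × 6 × 6 × 4 × 4 = 6912.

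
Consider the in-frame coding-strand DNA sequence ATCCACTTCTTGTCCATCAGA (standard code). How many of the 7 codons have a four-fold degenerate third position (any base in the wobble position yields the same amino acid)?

Codon 1 ATC (Ile): third position 3-fold.
Codon 2 CAC (His): third position 2-fold.
Codon 3 TTC (Phe): third position 2-fold.
Codon 4 TTG (Leu): third position 2-fold.
Codon 5 TCC (Ser): third position 4-fold.
Codon 6 ATC (Ile): third position 3-fold.
Codon 7 AGA (Arg): third position 2-fold.
Four-fold degenerate third positions: 1.

1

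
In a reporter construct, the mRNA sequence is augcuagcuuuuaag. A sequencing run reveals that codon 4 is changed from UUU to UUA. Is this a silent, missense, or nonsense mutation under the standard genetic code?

Position 12 falls in codon 4: UUU → Phe.
After the substitution the codon is UUA → Leu.
Phe ≠ Leu, so this is a missense mutation.

missense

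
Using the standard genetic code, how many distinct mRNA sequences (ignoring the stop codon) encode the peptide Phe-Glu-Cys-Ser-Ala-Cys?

Phe: 2 codons.
Glu: 2 codons.
Cys: 2 codons.
Ser: 6 codons.
Ala: 4 codons.
Cys: 2 codons.
2 × 2 × 2 × 6 × 4 × 2 = 384.

384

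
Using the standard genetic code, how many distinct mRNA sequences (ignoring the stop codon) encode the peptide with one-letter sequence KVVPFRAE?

Lys: 2 codons.
Val: 4 codons.
Val: 4 codons.
Pro: 4 codons.
Phe: 2 codons.
Arg: 6 codons.
Ala: 4 codons.
Glu: 2 codons.
2 × 4 × 4 × 4 × 2 × 6 × 4 × 2 = 12288.

12288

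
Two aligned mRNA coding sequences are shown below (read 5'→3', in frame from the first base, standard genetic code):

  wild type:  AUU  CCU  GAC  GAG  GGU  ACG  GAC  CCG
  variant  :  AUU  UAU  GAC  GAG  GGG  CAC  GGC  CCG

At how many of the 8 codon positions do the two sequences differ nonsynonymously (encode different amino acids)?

Codon 1: AUU Ile / AUU Ile — identical.
Codon 2: CCU Pro / UAU Tyr — nonsynonymous.
Codon 3: GAC Asp / GAC Asp — identical.
Codon 4: GAG Glu / GAG Glu — identical.
Codon 5: GGU Gly / GGG Gly — synonymous.
Codon 6: ACG Thr / CAC His — nonsynonymous.
Codon 7: GAC Asp / GGC Gly — nonsynonymous.
Codon 8: CCG Pro / CCG Pro — identical.
Nonsynonymous differences: 3.

3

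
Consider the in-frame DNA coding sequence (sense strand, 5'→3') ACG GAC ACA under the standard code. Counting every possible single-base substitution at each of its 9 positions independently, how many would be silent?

7

Codon 1 (ACG, Thr): 3 synonymous substitutions.
Codon 2 (GAC, Asp): 1 synonymous substitution.
Codon 3 (ACA, Thr): 3 synonymous substitutions.
Total: 3 + 1 + 3 = 7.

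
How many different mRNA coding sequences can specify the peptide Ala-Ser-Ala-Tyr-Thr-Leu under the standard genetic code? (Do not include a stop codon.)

Ala: 4 codons.
Ser: 6 codons.
Ala: 4 codons.
Tyr: 2 codons.
Thr: 4 codons.
Leu: 6 codons.
4 × 6 × 4 × 2 × 4 × 6 = 4608.

4608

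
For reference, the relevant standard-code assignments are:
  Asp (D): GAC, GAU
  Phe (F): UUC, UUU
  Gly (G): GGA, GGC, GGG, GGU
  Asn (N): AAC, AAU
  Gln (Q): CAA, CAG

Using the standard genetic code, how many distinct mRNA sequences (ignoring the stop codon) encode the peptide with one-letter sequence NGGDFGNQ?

2048

Asn: 2 codons.
Gly: 4 codons.
Gly: 4 codons.
Asp: 2 codons.
Phe: 2 codons.
Gly: 4 codons.
Asn: 2 codons.
Gln: 2 codons.
2 × 4 × 4 × 2 × 2 × 4 × 2 × 2 = 2048.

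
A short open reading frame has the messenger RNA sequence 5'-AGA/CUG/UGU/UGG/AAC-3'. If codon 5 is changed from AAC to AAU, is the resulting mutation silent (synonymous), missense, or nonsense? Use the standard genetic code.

Position 15 falls in codon 5: AAC → Asn.
After the substitution the codon is AAU → Asn.
Both encode Asn, so the change is synonymous.

silent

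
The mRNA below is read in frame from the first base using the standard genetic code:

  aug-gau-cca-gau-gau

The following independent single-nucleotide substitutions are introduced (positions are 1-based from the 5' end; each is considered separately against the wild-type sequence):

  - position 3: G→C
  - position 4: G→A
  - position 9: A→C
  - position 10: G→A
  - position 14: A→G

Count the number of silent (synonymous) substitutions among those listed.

1

Codon 1: AUG (Met) → AUC (Ile) — missense.
Codon 2: GAU (Asp) → AAU (Asn) — missense.
Codon 3: CCA (Pro) → CCC (Pro) — synonymous.
Codon 4: GAU (Asp) → AAU (Asn) — missense.
Codon 5: GAU (Asp) → GGU (Gly) — missense.
Synonymous: 1 of 5.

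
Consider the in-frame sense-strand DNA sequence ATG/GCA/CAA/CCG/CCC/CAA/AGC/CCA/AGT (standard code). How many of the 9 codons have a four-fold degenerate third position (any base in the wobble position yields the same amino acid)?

4

Codon 1 ATG (Met): third position 1-fold.
Codon 2 GCA (Ala): third position 4-fold.
Codon 3 CAA (Gln): third position 2-fold.
Codon 4 CCG (Pro): third position 4-fold.
Codon 5 CCC (Pro): third position 4-fold.
Codon 6 CAA (Gln): third position 2-fold.
Codon 7 AGC (Ser): third position 2-fold.
Codon 8 CCA (Pro): third position 4-fold.
Codon 9 AGT (Ser): third position 2-fold.
Four-fold degenerate third positions: 4.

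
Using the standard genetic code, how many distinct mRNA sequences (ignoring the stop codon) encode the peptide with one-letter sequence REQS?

Arg: 6 codons.
Glu: 2 codons.
Gln: 2 codons.
Ser: 6 codons.
6 × 2 × 2 × 6 = 144.

144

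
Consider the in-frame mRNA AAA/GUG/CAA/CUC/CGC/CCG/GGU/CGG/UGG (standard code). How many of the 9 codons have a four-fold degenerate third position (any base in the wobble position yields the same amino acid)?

Codon 1 AAA (Lys): third position 2-fold.
Codon 2 GUG (Val): third position 4-fold.
Codon 3 CAA (Gln): third position 2-fold.
Codon 4 CUC (Leu): third position 4-fold.
Codon 5 CGC (Arg): third position 4-fold.
Codon 6 CCG (Pro): third position 4-fold.
Codon 7 GGU (Gly): third position 4-fold.
Codon 8 CGG (Arg): third position 4-fold.
Codon 9 UGG (Trp): third position 1-fold.
Four-fold degenerate third positions: 6.

6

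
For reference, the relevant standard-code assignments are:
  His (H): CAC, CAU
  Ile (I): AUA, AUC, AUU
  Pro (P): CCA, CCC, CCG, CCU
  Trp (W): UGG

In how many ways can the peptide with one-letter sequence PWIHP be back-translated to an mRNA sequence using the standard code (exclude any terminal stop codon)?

Pro: 4 codons.
Trp: 1 codon.
Ile: 3 codons.
His: 2 codons.
Pro: 4 codons.
4 × 1 × 3 × 2 × 4 = 96.

96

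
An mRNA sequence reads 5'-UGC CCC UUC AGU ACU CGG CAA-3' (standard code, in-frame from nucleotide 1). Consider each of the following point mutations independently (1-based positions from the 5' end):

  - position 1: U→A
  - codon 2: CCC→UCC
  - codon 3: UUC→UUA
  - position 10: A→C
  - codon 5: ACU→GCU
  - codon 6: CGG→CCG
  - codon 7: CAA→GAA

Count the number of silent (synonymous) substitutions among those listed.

Codon 1: UGC (Cys) → AGC (Ser) — missense.
Codon 2: CCC (Pro) → UCC (Ser) — missense.
Codon 3: UUC (Phe) → UUA (Leu) — missense.
Codon 4: AGU (Ser) → CGU (Arg) — missense.
Codon 5: ACU (Thr) → GCU (Ala) — missense.
Codon 6: CGG (Arg) → CCG (Pro) — missense.
Codon 7: CAA (Gln) → GAA (Glu) — missense.
Synonymous: 0 of 7.

0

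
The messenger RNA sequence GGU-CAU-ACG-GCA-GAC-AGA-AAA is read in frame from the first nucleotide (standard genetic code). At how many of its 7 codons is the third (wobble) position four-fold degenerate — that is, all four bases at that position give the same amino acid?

3

Codon 1 GGU (Gly): third position 4-fold.
Codon 2 CAU (His): third position 2-fold.
Codon 3 ACG (Thr): third position 4-fold.
Codon 4 GCA (Ala): third position 4-fold.
Codon 5 GAC (Asp): third position 2-fold.
Codon 6 AGA (Arg): third position 2-fold.
Codon 7 AAA (Lys): third position 2-fold.
Four-fold degenerate third positions: 3.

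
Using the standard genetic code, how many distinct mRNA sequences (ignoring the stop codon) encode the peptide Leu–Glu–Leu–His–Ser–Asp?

1728

Leu: 6 codons.
Glu: 2 codons.
Leu: 6 codons.
His: 2 codons.
Ser: 6 codons.
Asp: 2 codons.
6 × 2 × 6 × 2 × 6 × 2 = 1728.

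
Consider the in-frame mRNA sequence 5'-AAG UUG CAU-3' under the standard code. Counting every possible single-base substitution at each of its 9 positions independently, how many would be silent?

4

Codon 1 (AAG, Lys): 1 synonymous substitution.
Codon 2 (UUG, Leu): 2 synonymous substitutions.
Codon 3 (CAU, His): 1 synonymous substitution.
Total: 1 + 2 + 1 = 4.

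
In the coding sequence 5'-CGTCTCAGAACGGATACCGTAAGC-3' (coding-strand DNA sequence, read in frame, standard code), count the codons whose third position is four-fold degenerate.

5

Codon 1 CGT (Arg): third position 4-fold.
Codon 2 CTC (Leu): third position 4-fold.
Codon 3 AGA (Arg): third position 2-fold.
Codon 4 ACG (Thr): third position 4-fold.
Codon 5 GAT (Asp): third position 2-fold.
Codon 6 ACC (Thr): third position 4-fold.
Codon 7 GTA (Val): third position 4-fold.
Codon 8 AGC (Ser): third position 2-fold.
Four-fold degenerate third positions: 5.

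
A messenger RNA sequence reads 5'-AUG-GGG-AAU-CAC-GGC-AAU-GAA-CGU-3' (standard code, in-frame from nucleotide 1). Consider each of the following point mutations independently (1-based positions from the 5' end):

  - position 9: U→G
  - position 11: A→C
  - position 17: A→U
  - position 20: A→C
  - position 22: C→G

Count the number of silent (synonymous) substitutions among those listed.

0

Codon 3: AAU (Asn) → AAG (Lys) — missense.
Codon 4: CAC (His) → CCC (Pro) — missense.
Codon 6: AAU (Asn) → AUU (Ile) — missense.
Codon 7: GAA (Glu) → GCA (Ala) — missense.
Codon 8: CGU (Arg) → GGU (Gly) — missense.
Synonymous: 0 of 5.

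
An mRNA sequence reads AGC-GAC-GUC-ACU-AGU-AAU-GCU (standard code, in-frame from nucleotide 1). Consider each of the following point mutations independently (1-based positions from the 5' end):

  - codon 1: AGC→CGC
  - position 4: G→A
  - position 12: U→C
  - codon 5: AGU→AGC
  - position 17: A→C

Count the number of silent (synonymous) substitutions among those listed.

2

Codon 1: AGC (Ser) → CGC (Arg) — missense.
Codon 2: GAC (Asp) → AAC (Asn) — missense.
Codon 4: ACU (Thr) → ACC (Thr) — synonymous.
Codon 5: AGU (Ser) → AGC (Ser) — synonymous.
Codon 6: AAU (Asn) → ACU (Thr) — missense.
Synonymous: 2 of 5.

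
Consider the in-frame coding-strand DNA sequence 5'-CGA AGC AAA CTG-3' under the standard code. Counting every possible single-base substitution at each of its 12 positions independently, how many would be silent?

10

Codon 1 (CGA, Arg): 4 synonymous substitutions.
Codon 2 (AGC, Ser): 1 synonymous substitution.
Codon 3 (AAA, Lys): 1 synonymous substitution.
Codon 4 (CTG, Leu): 4 synonymous substitutions.
Total: 4 + 1 + 1 + 4 = 10.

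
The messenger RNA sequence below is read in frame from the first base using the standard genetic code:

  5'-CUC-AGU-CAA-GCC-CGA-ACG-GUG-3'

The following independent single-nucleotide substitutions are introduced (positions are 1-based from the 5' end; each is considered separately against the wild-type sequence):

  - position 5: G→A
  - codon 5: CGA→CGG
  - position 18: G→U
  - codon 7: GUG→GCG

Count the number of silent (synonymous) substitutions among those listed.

2

Codon 2: AGU (Ser) → AAU (Asn) — missense.
Codon 5: CGA (Arg) → CGG (Arg) — synonymous.
Codon 6: ACG (Thr) → ACU (Thr) — synonymous.
Codon 7: GUG (Val) → GCG (Ala) — missense.
Synonymous: 2 of 4.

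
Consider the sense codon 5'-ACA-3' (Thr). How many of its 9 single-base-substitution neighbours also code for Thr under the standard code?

Position 1: none → 0 synonymous.
Position 2: none → 0 synonymous.
Position 3: ACT, ACC, ACG → 3 synonymous.
Total: 0 + 0 + 3 = 3.

3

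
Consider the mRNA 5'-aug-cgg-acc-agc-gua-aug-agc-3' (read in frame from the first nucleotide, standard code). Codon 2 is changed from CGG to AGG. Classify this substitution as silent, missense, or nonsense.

silent

Position 4 falls in codon 2: CGG → Arg.
After the substitution the codon is AGG → Arg.
Both encode Arg, so the change is synonymous.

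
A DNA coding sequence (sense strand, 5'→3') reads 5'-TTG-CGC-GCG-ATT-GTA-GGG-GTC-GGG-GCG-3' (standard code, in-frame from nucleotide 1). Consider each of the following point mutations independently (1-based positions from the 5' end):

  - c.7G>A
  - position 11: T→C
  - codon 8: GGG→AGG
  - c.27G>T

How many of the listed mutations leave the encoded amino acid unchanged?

1

Codon 3: GCG (Ala) → ACG (Thr) — missense.
Codon 4: ATT (Ile) → ACT (Thr) — missense.
Codon 8: GGG (Gly) → AGG (Arg) — missense.
Codon 9: GCG (Ala) → GCT (Ala) — synonymous.
Synonymous: 1 of 4.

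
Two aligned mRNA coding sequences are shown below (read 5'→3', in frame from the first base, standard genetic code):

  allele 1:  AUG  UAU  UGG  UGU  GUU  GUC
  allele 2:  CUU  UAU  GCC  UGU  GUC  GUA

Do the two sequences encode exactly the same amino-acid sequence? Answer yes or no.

no

Codon 1: AUG Met / CUU Leu — nonsynonymous.
Codon 2: UAU Tyr / UAU Tyr — identical.
Codon 3: UGG Trp / GCC Ala — nonsynonymous.
Codon 4: UGU Cys / UGU Cys — identical.
Codon 5: GUU Val / GUC Val — synonymous.
Codon 6: GUC Val / GUA Val — synonymous.
Nonsynonymous differences: 2 → different protein.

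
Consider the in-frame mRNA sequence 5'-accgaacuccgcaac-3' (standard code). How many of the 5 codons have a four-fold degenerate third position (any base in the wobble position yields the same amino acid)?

3

Codon 1 ACC (Thr): third position 4-fold.
Codon 2 GAA (Glu): third position 2-fold.
Codon 3 CUC (Leu): third position 4-fold.
Codon 4 CGC (Arg): third position 4-fold.
Codon 5 AAC (Asn): third position 2-fold.
Four-fold degenerate third positions: 3.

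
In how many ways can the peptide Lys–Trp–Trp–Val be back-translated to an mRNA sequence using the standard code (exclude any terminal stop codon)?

Lys: 2 codons.
Trp: 1 codon.
Trp: 1 codon.
Val: 4 codons.
2 × 1 × 1 × 4 = 8.

8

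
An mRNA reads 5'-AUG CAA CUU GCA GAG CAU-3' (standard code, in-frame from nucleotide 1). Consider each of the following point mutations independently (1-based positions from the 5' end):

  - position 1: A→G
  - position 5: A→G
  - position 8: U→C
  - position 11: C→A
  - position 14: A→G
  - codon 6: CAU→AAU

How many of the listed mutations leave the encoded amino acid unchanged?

Codon 1: AUG (Met) → GUG (Val) — missense.
Codon 2: CAA (Gln) → CGA (Arg) — missense.
Codon 3: CUU (Leu) → CCU (Pro) — missense.
Codon 4: GCA (Ala) → GAA (Glu) — missense.
Codon 5: GAG (Glu) → GGG (Gly) — missense.
Codon 6: CAU (His) → AAU (Asn) — missense.
Synonymous: 0 of 6.

0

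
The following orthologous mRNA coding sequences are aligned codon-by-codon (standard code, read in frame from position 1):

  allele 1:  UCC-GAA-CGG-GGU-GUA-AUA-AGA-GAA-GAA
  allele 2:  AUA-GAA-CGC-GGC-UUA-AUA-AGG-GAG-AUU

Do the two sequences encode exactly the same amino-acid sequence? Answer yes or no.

Codon 1: UCC Ser / AUA Ile — nonsynonymous.
Codon 2: GAA Glu / GAA Glu — identical.
Codon 3: CGG Arg / CGC Arg — synonymous.
Codon 4: GGU Gly / GGC Gly — synonymous.
Codon 5: GUA Val / UUA Leu — nonsynonymous.
Codon 6: AUA Ile / AUA Ile — identical.
Codon 7: AGA Arg / AGG Arg — synonymous.
Codon 8: GAA Glu / GAG Glu — synonymous.
Codon 9: GAA Glu / AUU Ile — nonsynonymous.
Nonsynonymous differences: 3 → different protein.

no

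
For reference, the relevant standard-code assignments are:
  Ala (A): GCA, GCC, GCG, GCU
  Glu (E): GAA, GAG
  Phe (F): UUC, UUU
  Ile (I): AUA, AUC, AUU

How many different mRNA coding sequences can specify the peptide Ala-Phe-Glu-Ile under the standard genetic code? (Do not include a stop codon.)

Ala: 4 codons.
Phe: 2 codons.
Glu: 2 codons.
Ile: 3 codons.
4 × 2 × 2 × 3 = 48.

48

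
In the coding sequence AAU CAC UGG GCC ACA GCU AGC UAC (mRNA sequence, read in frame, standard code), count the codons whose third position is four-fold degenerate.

3

Codon 1 AAU (Asn): third position 2-fold.
Codon 2 CAC (His): third position 2-fold.
Codon 3 UGG (Trp): third position 1-fold.
Codon 4 GCC (Ala): third position 4-fold.
Codon 5 ACA (Thr): third position 4-fold.
Codon 6 GCU (Ala): third position 4-fold.
Codon 7 AGC (Ser): third position 2-fold.
Codon 8 UAC (Tyr): third position 2-fold.
Four-fold degenerate third positions: 3.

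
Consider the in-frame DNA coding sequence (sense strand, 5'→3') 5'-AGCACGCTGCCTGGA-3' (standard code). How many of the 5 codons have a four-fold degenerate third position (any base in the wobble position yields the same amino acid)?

Codon 1 AGC (Ser): third position 2-fold.
Codon 2 ACG (Thr): third position 4-fold.
Codon 3 CTG (Leu): third position 4-fold.
Codon 4 CCT (Pro): third position 4-fold.
Codon 5 GGA (Gly): third position 4-fold.
Four-fold degenerate third positions: 4.

4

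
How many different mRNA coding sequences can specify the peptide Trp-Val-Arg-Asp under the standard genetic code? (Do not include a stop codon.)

Trp: 1 codon.
Val: 4 codons.
Arg: 6 codons.
Asp: 2 codons.
1 × 4 × 6 × 2 = 48.

48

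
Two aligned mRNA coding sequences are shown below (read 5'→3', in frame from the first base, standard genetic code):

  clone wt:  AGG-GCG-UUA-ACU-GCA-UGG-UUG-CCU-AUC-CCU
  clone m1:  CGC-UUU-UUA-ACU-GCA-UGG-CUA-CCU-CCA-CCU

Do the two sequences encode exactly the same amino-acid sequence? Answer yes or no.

no

Codon 1: AGG Arg / CGC Arg — synonymous.
Codon 2: GCG Ala / UUU Phe — nonsynonymous.
Codon 3: UUA Leu / UUA Leu — identical.
Codon 4: ACU Thr / ACU Thr — identical.
Codon 5: GCA Ala / GCA Ala — identical.
Codon 6: UGG Trp / UGG Trp — identical.
Codon 7: UUG Leu / CUA Leu — synonymous.
Codon 8: CCU Pro / CCU Pro — identical.
Codon 9: AUC Ile / CCA Pro — nonsynonymous.
Codon 10: CCU Pro / CCU Pro — identical.
Nonsynonymous differences: 2 → different protein.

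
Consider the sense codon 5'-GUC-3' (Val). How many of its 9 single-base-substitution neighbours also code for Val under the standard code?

3

Position 1: none → 0 synonymous.
Position 2: none → 0 synonymous.
Position 3: GUU, GUA, GUG → 3 synonymous.
Total: 0 + 0 + 3 = 3.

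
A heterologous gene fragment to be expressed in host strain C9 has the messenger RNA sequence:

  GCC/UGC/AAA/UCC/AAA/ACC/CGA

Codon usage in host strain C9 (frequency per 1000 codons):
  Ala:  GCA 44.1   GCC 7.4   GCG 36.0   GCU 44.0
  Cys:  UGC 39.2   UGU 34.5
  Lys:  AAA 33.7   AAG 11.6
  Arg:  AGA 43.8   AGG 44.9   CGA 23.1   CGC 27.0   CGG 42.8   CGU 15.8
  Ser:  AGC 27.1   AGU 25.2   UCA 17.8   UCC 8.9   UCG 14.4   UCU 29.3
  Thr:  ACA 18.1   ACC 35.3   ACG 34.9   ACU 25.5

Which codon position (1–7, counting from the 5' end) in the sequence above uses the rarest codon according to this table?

1

Codon 1 GCC (Ala): 7.4 per 1000.
Codon 2 UGC (Cys): 39.2 per 1000.
Codon 3 AAA (Lys): 33.7 per 1000.
Codon 4 UCC (Ser): 8.9 per 1000.
Codon 5 AAA (Lys): 33.7 per 1000.
Codon 6 ACC (Thr): 35.3 per 1000.
Codon 7 CGA (Arg): 23.1 per 1000.
Lowest frequency is 7.4 at codon 1.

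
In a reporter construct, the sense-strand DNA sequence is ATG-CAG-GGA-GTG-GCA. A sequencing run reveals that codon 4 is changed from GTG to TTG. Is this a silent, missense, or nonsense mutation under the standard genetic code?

missense

Position 10 falls in codon 4: GTG → Val.
After the substitution the codon is TTG → Leu.
Val ≠ Leu, so this is a missense mutation.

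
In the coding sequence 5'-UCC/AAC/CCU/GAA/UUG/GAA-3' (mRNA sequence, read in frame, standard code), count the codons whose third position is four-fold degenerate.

Codon 1 UCC (Ser): third position 4-fold.
Codon 2 AAC (Asn): third position 2-fold.
Codon 3 CCU (Pro): third position 4-fold.
Codon 4 GAA (Glu): third position 2-fold.
Codon 5 UUG (Leu): third position 2-fold.
Codon 6 GAA (Glu): third position 2-fold.
Four-fold degenerate third positions: 2.

2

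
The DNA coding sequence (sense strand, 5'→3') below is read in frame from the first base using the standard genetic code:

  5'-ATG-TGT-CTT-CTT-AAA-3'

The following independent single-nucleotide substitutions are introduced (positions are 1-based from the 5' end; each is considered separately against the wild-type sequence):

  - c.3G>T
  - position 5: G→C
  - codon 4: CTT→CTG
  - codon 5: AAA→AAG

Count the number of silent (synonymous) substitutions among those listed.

Codon 1: ATG (Met) → ATT (Ile) — missense.
Codon 2: TGT (Cys) → TCT (Ser) — missense.
Codon 4: CTT (Leu) → CTG (Leu) — synonymous.
Codon 5: AAA (Lys) → AAG (Lys) — synonymous.
Synonymous: 2 of 4.

2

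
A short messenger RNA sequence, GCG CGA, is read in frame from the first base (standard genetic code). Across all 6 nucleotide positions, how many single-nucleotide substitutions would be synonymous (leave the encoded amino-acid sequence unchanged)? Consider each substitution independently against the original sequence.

Codon 1 (GCG, Ala): 3 synonymous substitutions.
Codon 2 (CGA, Arg): 4 synonymous substitutions.
Total: 3 + 4 = 7.

7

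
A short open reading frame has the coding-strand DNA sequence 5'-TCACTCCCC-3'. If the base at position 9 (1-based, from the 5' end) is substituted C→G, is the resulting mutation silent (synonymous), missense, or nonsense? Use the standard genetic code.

silent

Position 9 falls in codon 3: CCC → Pro.
After the substitution the codon is CCG → Pro.
Both encode Pro, so the change is synonymous.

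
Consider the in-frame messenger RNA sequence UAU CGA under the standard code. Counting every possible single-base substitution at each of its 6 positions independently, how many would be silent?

Codon 1 (UAU, Tyr): 1 synonymous substitution.
Codon 2 (CGA, Arg): 4 synonymous substitutions.
Total: 1 + 4 = 5.

5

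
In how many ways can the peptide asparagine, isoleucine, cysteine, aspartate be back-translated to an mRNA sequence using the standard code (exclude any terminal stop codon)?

24

Asn: 2 codons.
Ile: 3 codons.
Cys: 2 codons.
Asp: 2 codons.
2 × 3 × 2 × 2 = 24.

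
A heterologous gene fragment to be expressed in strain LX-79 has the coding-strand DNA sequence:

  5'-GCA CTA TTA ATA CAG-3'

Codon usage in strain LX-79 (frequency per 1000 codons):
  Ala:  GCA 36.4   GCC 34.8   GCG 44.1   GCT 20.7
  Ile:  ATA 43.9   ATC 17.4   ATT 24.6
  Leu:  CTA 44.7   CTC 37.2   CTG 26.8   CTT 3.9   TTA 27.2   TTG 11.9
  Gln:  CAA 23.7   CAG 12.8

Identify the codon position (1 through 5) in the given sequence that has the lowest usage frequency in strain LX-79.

Codon 1 GCA (Ala): 36.4 per 1000.
Codon 2 CTA (Leu): 44.7 per 1000.
Codon 3 TTA (Leu): 27.2 per 1000.
Codon 4 ATA (Ile): 43.9 per 1000.
Codon 5 CAG (Gln): 12.8 per 1000.
Lowest frequency is 12.8 at codon 5.

5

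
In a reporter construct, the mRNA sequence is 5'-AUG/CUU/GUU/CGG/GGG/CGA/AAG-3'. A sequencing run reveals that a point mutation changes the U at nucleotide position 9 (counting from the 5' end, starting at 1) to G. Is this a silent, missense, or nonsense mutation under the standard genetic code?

Position 9 falls in codon 3: GUU → Val.
After the substitution the codon is GUG → Val.
Both encode Val, so the change is synonymous.

silent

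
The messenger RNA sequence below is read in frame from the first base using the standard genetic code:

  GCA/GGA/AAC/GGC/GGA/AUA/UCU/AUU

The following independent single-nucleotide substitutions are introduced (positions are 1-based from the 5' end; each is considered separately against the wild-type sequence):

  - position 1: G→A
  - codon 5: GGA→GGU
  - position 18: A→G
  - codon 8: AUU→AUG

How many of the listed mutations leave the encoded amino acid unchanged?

Codon 1: GCA (Ala) → ACA (Thr) — missense.
Codon 5: GGA (Gly) → GGU (Gly) — synonymous.
Codon 6: AUA (Ile) → AUG (Met) — missense.
Codon 8: AUU (Ile) → AUG (Met) — missense.
Synonymous: 1 of 4.

1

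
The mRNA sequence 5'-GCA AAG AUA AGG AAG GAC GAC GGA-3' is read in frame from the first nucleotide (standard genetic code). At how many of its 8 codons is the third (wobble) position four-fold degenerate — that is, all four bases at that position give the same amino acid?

Codon 1 GCA (Ala): third position 4-fold.
Codon 2 AAG (Lys): third position 2-fold.
Codon 3 AUA (Ile): third position 3-fold.
Codon 4 AGG (Arg): third position 2-fold.
Codon 5 AAG (Lys): third position 2-fold.
Codon 6 GAC (Asp): third position 2-fold.
Codon 7 GAC (Asp): third position 2-fold.
Codon 8 GGA (Gly): third position 4-fold.
Four-fold degenerate third positions: 2.

2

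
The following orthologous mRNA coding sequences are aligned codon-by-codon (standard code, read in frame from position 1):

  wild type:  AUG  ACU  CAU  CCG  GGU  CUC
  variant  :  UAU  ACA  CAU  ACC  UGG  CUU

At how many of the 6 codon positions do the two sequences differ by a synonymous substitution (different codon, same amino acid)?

Codon 1: AUG Met / UAU Tyr — nonsynonymous.
Codon 2: ACU Thr / ACA Thr — synonymous.
Codon 3: CAU His / CAU His — identical.
Codon 4: CCG Pro / ACC Thr — nonsynonymous.
Codon 5: GGU Gly / UGG Trp — nonsynonymous.
Codon 6: CUC Leu / CUU Leu — synonymous.
Synonymous differences: 2.

2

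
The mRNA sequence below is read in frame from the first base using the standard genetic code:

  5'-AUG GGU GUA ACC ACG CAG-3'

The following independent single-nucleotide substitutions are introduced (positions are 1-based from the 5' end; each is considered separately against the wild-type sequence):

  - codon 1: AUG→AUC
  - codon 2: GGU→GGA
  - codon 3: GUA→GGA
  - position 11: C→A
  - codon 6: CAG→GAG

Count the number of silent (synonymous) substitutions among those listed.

1

Codon 1: AUG (Met) → AUC (Ile) — missense.
Codon 2: GGU (Gly) → GGA (Gly) — synonymous.
Codon 3: GUA (Val) → GGA (Gly) — missense.
Codon 4: ACC (Thr) → AAC (Asn) — missense.
Codon 6: CAG (Gln) → GAG (Glu) — missense.
Synonymous: 1 of 5.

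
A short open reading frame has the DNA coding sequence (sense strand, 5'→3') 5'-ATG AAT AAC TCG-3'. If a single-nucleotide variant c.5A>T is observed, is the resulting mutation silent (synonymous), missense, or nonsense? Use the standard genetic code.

missense

Position 5 falls in codon 2: AAT → Asn.
After the substitution the codon is ATT → Ile.
Asn ≠ Ile, so this is a missense mutation.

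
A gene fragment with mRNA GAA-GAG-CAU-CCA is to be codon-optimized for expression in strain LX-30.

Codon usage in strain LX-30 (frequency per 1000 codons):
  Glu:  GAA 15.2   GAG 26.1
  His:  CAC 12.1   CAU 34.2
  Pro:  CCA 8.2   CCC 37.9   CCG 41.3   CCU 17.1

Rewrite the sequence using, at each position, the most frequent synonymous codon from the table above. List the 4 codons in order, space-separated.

GAG GAG CAU CCG

Codon 1 (Glu): best is GAG at 26.1.
Codon 2 (Glu): best is GAG at 26.1.
Codon 3 (His): best is CAU at 34.2.
Codon 4 (Pro): best is CCG at 41.3.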